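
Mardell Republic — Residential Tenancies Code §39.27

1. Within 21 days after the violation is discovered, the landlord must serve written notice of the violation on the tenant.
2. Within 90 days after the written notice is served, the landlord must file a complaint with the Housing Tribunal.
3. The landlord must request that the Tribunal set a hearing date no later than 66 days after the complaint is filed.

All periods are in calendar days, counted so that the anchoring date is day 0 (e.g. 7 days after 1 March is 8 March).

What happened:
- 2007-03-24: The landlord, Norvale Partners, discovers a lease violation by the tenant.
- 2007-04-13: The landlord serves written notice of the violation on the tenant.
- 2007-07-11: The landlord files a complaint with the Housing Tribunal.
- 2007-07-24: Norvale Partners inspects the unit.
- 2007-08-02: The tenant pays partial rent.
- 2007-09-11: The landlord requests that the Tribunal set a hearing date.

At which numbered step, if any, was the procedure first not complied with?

Step 1: 21 days after 2007-03-24 (when the violation is discovered) is 2007-04-14; 2007-04-13 is within that limit.
Step 2: 90 days after 2007-04-13 (when the written notice is served) is 2007-07-12; completed 2007-07-11, before the deadline.
Step 3: 66 days after 2007-07-11 (when the complaint is filed) is 2007-09-15; 2007-09-11 is within that limit.

None — every step was satisfied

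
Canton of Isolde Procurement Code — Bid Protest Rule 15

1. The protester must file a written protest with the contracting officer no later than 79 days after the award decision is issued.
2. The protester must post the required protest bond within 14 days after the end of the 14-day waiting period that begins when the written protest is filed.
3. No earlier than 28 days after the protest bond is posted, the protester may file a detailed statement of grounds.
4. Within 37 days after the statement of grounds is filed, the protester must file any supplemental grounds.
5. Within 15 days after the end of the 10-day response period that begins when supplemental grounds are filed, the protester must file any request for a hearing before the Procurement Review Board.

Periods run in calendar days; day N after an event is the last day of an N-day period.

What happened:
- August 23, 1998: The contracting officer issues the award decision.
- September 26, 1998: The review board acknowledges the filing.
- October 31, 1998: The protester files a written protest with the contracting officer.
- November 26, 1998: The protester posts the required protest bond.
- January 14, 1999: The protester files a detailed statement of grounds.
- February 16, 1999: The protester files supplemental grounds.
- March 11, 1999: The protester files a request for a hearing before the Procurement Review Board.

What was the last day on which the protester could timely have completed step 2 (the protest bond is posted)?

The written protest is filed on October 31, 1998; the 14-day waiting period therefore ends November 14, 1998, and step 2 runs from that date. 14 days after November 14, 1998 is November 28, 1998.

November 28, 1998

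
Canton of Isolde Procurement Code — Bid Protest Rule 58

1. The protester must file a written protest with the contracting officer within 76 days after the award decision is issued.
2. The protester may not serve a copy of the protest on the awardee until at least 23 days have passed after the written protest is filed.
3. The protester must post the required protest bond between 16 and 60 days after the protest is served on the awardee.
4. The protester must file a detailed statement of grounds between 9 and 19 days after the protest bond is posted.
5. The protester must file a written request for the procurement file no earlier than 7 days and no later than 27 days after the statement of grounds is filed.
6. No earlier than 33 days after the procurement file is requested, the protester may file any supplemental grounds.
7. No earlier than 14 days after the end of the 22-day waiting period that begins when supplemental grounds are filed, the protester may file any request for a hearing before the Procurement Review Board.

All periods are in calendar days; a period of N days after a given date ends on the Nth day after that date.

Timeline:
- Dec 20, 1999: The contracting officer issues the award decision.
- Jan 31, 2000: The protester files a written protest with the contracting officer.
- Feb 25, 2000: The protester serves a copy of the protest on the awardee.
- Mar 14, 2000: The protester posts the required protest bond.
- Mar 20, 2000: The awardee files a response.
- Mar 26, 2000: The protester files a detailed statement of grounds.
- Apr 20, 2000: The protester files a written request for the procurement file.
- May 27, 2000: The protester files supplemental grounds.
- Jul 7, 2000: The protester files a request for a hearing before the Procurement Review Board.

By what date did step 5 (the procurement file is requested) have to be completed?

Step 5 runs from Mar 26, 2000, when the statement of grounds is filed. The window is 7–27 days after Mar 26, 2000; it closes on Apr 22, 2000.

Apr 22, 2000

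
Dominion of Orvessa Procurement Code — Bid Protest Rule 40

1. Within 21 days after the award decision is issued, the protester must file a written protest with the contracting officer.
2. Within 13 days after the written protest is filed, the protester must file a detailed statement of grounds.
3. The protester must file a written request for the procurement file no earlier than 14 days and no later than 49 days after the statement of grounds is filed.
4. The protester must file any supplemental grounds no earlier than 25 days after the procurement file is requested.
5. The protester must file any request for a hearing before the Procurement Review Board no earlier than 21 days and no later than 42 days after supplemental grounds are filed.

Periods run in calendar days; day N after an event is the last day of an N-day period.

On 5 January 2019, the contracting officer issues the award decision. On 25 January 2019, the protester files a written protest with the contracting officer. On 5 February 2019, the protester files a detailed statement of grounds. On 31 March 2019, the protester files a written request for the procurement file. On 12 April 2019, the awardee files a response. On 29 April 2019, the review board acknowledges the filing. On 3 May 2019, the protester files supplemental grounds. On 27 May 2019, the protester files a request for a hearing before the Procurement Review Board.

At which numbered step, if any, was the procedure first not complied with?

Step 3

Step 1: 21 days after 5 January 2019 (when the award decision is issued) is 26 January 2019; done 25 January 2019 — timely.
Step 2: 13 days after 25 January 2019 (when the written protest is filed) is 7 February 2019; done 5 February 2019 — timely.
Step 3: the window is 14–49 days after 5 February 2019 (when the statement of grounds is filed), so 19 February 2019 through 26 March 2019; 31 March 2019 is 5 days past the end of the window.
That is the first point of non-compliance.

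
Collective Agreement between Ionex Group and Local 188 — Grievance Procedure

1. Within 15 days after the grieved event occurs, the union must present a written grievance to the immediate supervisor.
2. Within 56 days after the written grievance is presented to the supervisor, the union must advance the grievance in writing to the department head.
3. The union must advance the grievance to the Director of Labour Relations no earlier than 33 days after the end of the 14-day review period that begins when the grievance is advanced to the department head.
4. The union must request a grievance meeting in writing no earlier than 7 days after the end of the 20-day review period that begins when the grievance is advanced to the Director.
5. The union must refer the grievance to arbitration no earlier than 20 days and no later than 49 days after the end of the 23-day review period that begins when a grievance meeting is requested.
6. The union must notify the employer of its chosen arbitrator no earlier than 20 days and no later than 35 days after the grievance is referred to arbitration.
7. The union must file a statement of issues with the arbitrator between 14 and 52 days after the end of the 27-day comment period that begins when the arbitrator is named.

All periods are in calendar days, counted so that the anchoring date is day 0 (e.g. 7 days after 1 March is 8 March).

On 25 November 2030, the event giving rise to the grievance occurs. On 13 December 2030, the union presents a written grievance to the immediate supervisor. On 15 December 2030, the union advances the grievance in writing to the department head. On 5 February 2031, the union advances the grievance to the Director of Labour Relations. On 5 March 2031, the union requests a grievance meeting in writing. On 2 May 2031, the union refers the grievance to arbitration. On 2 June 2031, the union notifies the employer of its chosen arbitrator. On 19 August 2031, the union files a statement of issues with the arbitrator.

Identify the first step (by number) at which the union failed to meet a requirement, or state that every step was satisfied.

Step 1: 15 days after 25 November 2030 (when the grieved event occurs) is 10 December 2030; done 13 December 2030 — 3 days late.

Step 1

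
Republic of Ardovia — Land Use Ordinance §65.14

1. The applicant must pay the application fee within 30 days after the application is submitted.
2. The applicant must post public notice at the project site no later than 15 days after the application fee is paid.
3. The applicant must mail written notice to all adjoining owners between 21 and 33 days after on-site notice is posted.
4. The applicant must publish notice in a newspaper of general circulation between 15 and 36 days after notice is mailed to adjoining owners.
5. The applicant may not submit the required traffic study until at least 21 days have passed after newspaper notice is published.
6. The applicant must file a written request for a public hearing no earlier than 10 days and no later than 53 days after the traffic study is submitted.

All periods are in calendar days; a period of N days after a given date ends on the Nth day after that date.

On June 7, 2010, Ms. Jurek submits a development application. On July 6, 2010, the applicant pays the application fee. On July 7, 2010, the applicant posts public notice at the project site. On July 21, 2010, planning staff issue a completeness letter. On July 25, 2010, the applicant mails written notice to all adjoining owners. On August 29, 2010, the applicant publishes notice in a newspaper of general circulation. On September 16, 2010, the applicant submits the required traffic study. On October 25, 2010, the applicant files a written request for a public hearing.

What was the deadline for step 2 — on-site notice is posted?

July 21, 2010

Step 2 runs from July 6, 2010, when the application fee is paid. 15 days after July 6, 2010 is July 21, 2010.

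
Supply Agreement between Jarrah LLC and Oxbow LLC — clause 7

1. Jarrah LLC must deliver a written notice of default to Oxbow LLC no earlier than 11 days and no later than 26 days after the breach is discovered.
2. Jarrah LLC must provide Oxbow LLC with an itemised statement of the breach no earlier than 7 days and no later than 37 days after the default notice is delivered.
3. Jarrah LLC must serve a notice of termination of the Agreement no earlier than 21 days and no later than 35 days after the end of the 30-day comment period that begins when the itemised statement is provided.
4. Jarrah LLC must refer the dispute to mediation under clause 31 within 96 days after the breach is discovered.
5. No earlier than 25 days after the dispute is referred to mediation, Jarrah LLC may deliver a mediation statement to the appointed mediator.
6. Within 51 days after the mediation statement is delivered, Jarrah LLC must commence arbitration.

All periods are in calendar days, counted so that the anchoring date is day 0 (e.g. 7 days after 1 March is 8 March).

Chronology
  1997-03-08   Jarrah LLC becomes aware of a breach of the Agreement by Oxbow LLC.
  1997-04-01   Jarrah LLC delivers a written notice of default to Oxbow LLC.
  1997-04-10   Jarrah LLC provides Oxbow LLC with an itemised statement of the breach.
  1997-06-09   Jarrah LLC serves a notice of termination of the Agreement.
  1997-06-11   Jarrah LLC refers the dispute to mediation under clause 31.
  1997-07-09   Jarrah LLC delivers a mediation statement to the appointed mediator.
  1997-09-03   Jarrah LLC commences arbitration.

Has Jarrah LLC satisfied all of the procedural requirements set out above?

Step 1: the window is 11–26 days after 1997-03-08 (when the breach is discovered), so 1997-03-19 through 1997-04-03; done 1997-04-01 — within the window.
Step 2: the window is 7–37 days after 1997-04-01 (when the default notice is delivered), so 1997-04-08 through 1997-05-08; 1997-04-10 falls inside that range.
Step 3: the window is 21–35 days after 1997-05-10 (end of the 30-day comment period, which began when the itemised statement is provided on 1997-04-10), so 1997-05-31 through 1997-06-14; 1997-06-09 falls inside that range.
Step 4: 96 days after 1997-03-08 (when the breach is discovered) is 1997-06-12; 1997-06-11 is within that limit.
Step 5: the earliest permitted date is 25 days after 1997-06-11 (when the dispute is referred to mediation), i.e. 1997-07-06; done 1997-07-09 — permitted.
Step 6: 51 days after 1997-07-09 (when the mediation statement is delivered) is 1997-08-29; done 1997-09-03 — 5 days late.

No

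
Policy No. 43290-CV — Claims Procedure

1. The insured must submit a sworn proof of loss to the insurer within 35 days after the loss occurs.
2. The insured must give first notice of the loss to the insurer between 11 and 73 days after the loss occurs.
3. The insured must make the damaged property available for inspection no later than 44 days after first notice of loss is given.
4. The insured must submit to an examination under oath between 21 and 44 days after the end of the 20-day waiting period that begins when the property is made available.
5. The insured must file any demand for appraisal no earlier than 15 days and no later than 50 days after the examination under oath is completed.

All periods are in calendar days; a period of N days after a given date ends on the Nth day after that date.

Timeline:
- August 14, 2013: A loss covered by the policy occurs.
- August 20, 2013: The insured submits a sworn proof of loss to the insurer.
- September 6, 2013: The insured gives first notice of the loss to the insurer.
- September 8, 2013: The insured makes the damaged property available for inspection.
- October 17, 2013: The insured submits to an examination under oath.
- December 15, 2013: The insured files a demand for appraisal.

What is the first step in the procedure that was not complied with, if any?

Step 1 — counting 35 days from August 14, 2013 (when the loss occurs) gives a deadline of September 18, 2013; completed August 20, 2013, before the deadline.
Step 2 — 11 and 73 days from August 14, 2013 (when the loss occurs) are August 25, 2013 and October 26, 2013 respectively; done September 6, 2013, which is between those dates.
Step 3 — counting 44 days from September 6, 2013 (when first notice of loss is given) gives a deadline of October 20, 2013; completed September 8, 2013, before the deadline.
Step 4 — 21 and 44 days from September 28, 2013 (end of the 20-day waiting period, which began when the property is made available on September 8, 2013) are October 19, 2013 and November 11, 2013 respectively; done October 17, 2013 — 2 days before the window opened.

Step 4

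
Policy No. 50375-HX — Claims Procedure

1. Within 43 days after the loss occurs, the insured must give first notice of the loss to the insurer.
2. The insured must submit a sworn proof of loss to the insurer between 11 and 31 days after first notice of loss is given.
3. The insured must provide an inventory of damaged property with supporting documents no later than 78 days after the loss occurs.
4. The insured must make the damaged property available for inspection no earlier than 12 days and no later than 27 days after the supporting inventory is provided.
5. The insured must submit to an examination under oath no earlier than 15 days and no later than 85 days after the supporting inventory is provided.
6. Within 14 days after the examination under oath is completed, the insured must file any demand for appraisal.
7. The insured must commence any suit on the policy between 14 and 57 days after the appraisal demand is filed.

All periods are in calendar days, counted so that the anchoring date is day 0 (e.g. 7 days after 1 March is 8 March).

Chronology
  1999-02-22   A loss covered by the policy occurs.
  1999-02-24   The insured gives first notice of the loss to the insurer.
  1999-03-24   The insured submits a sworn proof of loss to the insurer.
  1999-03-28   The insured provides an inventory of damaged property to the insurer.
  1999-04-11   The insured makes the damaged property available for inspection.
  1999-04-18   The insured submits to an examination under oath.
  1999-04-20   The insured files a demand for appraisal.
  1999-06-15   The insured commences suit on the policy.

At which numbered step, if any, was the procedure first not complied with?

None — every step was satisfied

(1) due by 1999-02-22 + 43 days = 1999-04-06; 1999-02-24 is within that limit.
(2) the permitted window runs from 1999-02-24 + 11 = 1999-03-07 to 1999-02-24 + 31 = 1999-03-27; done 1999-03-24, which is between those dates.
(3) due by 1999-02-22 + 78 days = 1999-05-11; completed 1999-03-28, before the deadline.
(4) the permitted window runs from 1999-03-28 + 12 = 1999-04-09 to 1999-03-28 + 27 = 1999-04-24; done 1999-04-11 — within the window.
(5) the permitted window runs from 1999-03-28 + 15 = 1999-04-12 to 1999-03-28 + 85 = 1999-06-21; done 1999-04-18, which is between those dates.
(6) due by 1999-04-18 + 14 days = 1999-05-02; done 1999-04-20 — timely.
(7) the permitted window runs from 1999-04-20 + 14 = 1999-05-04 to 1999-04-20 + 57 = 1999-06-16; done 1999-06-15, which is between those dates.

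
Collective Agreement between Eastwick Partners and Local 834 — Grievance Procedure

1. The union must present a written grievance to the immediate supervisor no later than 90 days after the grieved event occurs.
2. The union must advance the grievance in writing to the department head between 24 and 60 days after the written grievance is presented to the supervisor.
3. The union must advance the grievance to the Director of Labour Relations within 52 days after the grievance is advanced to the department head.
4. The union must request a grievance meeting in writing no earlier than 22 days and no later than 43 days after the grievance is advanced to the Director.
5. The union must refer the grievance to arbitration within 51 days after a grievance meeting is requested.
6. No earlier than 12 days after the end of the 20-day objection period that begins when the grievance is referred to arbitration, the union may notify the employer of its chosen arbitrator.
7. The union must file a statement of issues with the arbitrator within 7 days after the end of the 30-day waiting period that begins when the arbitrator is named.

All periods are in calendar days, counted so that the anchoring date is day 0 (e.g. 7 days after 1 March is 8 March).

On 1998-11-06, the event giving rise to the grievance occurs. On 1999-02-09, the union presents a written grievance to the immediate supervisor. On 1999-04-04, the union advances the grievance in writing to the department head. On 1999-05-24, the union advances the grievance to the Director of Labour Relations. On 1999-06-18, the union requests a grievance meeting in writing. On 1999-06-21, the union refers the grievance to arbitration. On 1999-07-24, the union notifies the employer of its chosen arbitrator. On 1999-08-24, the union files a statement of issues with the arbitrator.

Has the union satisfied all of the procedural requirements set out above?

No

Step 1: 90 days after 1998-11-06 (when the grieved event occurs) is 1999-02-04; not done until 1999-02-09, 5 days after the deadline.
The analysis stops there.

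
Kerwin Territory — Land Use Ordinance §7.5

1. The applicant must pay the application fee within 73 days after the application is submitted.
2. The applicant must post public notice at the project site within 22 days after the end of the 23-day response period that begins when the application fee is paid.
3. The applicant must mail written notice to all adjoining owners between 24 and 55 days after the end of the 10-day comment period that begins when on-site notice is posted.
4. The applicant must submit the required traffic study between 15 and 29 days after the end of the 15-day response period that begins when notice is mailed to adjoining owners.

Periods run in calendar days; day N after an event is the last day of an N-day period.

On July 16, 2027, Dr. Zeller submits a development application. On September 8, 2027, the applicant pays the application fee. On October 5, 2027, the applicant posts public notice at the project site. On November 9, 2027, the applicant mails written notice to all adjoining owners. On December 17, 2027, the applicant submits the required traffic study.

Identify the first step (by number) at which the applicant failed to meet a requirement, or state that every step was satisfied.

None — every step was satisfied

(1) due by July 16, 2027 + 73 days = September 27, 2027; September 8, 2027 is within that limit.
(2) due by October 1, 2027 + 22 days = October 23, 2027; October 5, 2027 is within that limit.
(3) the permitted window runs from October 15, 2027 + 24 = November 8, 2027 to October 15, 2027 + 55 = December 9, 2027; done November 9, 2027, which is between those dates.
(4) the permitted window runs from November 24, 2027 + 15 = December 9, 2027 to November 24, 2027 + 29 = December 23, 2027; done December 17, 2027, which is between those dates.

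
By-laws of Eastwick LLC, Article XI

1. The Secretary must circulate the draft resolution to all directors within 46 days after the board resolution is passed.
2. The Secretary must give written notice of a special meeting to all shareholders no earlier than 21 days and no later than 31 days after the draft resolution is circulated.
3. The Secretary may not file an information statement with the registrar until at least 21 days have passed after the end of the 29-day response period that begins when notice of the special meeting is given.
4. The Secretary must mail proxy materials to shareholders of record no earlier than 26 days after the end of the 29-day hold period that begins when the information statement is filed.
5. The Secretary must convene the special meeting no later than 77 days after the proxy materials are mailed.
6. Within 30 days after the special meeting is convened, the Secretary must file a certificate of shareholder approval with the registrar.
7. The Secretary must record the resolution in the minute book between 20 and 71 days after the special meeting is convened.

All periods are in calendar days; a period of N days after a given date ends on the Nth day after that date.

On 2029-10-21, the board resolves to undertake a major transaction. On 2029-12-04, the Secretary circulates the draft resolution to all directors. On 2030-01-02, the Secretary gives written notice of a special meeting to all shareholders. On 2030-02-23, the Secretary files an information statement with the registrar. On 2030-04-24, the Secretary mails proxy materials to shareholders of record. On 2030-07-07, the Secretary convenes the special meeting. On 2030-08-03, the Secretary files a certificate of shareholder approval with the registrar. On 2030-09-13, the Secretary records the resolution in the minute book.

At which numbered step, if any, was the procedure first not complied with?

Step 1: 46 days after 2029-10-21 (when the board resolution is passed) is 2029-12-06; completed 2029-12-04, before the deadline.
Step 2: the window is 21–31 days after 2029-12-04 (when the draft resolution is circulated), so 2029-12-25 through 2030-01-04; done 2030-01-02 — within the window.
Step 3: the earliest permitted date is 21 days after 2030-01-31 (end of the 29-day response period, which began when notice of the special meeting is given on 2030-01-02), i.e. 2030-02-21; 2030-02-23 is on or after that date.
Step 4: the earliest permitted date is 26 days after 2030-03-24 (end of the 29-day hold period, which began when the information statement is filed on 2030-02-23), i.e. 2030-04-19; done 2030-04-24, after the minimum wait.
Step 5: 77 days after 2030-04-24 (when the proxy materials are mailed) is 2030-07-10; 2030-07-07 is within that limit.
Step 6: 30 days after 2030-07-07 (when the special meeting is convened) is 2030-08-06; completed 2030-08-03, before the deadline.
Step 7: the window is 20–71 days after 2030-07-07 (when the special meeting is convened), so 2030-07-27 through 2030-09-16; 2030-09-13 falls inside that range.

None — every step was satisfied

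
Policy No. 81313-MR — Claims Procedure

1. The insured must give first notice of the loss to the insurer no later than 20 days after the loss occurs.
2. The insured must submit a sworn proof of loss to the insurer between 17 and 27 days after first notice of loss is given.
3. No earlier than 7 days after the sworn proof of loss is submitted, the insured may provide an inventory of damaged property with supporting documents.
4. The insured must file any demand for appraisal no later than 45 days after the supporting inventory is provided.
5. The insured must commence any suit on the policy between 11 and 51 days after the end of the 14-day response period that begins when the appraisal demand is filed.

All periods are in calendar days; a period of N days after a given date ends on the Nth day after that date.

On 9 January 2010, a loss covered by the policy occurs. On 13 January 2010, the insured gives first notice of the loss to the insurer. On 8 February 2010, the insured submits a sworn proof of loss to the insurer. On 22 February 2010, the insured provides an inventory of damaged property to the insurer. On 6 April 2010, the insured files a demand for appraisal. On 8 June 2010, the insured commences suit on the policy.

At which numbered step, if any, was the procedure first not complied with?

None — every step was satisfied

Step 1 — counting 20 days from 9 January 2010 (when the loss occurs) gives a deadline of 29 January 2010; completed 13 January 2010, before the deadline.
Step 2 — 17 and 27 days from 13 January 2010 (when first notice of loss is given) are 30 January 2010 and 9 February 2010 respectively; done 8 February 2010, which is between those dates.
Step 3 — must wait 7 days from 8 February 2010 (when the sworn proof of loss is submitted), so not before 15 February 2010; 22 February 2010 is on or after that date.
Step 4 — counting 45 days from 22 February 2010 (when the supporting inventory is provided) gives a deadline of 8 April 2010; completed 6 April 2010, before the deadline.
Step 5 — 11 and 51 days from 20 April 2010 (end of the 14-day response period, which began when the appraisal demand is filed on 6 April 2010) are 1 May 2010 and 10 June 2010 respectively; done 8 June 2010, which is between those dates.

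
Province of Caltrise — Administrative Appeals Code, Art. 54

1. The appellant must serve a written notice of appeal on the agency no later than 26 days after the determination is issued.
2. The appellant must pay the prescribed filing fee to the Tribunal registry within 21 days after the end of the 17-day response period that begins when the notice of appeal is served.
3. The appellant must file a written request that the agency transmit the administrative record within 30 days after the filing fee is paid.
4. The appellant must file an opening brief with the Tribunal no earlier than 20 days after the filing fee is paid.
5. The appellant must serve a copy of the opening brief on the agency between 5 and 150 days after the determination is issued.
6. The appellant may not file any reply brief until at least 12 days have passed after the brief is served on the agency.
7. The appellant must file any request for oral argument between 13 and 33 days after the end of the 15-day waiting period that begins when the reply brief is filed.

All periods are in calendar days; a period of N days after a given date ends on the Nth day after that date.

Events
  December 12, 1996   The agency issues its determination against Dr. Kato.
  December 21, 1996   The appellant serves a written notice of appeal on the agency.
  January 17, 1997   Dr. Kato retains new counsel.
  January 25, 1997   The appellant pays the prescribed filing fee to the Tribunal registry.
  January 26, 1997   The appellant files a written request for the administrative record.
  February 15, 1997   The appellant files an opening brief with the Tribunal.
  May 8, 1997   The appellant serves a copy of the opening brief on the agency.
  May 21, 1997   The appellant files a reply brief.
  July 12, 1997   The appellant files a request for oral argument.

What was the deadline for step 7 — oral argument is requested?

July 8, 1997

The reply brief is filed on May 21, 1997; the 15-day waiting period therefore ends June 5, 1997, and step 7 runs from that date. The window is 13–33 days after June 5, 1997; it closes on July 8, 1997.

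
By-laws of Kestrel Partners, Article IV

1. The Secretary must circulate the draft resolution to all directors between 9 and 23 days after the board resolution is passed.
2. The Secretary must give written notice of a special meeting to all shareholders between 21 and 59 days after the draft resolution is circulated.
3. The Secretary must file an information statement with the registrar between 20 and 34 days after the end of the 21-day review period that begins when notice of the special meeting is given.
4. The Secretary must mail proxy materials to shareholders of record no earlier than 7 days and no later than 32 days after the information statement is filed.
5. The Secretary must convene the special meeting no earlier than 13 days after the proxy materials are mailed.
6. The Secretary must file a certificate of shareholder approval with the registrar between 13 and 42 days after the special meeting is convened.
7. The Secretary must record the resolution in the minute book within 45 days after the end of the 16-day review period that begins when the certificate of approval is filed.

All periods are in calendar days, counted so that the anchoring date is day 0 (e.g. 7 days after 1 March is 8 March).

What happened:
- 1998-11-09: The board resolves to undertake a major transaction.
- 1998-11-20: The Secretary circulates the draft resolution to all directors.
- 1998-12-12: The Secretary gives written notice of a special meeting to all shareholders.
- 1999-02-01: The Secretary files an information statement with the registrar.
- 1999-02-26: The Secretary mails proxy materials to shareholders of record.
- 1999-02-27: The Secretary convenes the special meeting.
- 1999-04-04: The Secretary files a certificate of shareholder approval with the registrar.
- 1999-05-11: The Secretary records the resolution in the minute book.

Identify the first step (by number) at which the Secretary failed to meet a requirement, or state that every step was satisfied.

Step 5

Step 1 — 9 and 23 days from 1998-11-09 (when the board resolution is passed) are 1998-11-18 and 1998-12-02 respectively; done 1998-11-20 — within the window.
Step 2 — 21 and 59 days from 1998-11-20 (when the draft resolution is circulated) are 1998-12-11 and 1999-01-18 respectively; done 1998-12-12, which is between those dates.
Step 3 — 20 and 34 days from 1999-01-02 (end of the 21-day review period, which began when notice of the special meeting is given on 1998-12-12) are 1999-01-22 and 1999-02-05 respectively; done 1999-02-01 — within the window.
Step 4 — 7 and 32 days from 1999-02-01 (when the information statement is filed) are 1999-02-08 and 1999-03-05 respectively; 1999-02-26 falls inside that range.
Step 5 — must wait 13 days from 1999-02-26 (when the proxy materials are mailed), so not before 1999-03-11; acted on 1999-02-27, 12 days prematurely.
The analysis stops there.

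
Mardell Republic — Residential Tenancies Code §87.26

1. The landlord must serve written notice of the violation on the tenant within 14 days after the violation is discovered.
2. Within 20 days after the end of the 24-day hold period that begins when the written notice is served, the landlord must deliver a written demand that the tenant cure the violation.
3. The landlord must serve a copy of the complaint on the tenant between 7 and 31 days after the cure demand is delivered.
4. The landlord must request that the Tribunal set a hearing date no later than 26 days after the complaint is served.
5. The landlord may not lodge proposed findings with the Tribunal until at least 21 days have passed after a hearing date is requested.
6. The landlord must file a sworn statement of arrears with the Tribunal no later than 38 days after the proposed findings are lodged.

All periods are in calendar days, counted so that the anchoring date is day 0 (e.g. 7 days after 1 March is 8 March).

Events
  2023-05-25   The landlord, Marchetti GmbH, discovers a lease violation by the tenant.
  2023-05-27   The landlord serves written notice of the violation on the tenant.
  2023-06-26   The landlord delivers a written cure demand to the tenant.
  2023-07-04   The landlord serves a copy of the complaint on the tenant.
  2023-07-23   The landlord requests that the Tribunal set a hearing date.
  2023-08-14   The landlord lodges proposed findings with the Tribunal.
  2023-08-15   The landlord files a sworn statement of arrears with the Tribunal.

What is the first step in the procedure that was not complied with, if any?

Step 1: 14 days after 2023-05-25 (when the violation is discovered) is 2023-06-08; done 2023-05-27 — timely.
Step 2: 20 days after 2023-06-20 (end of the 24-day hold period, which began when the written notice is served on 2023-05-27) is 2023-07-10; completed 2023-06-26, before the deadline.
Step 3: the window is 7–31 days after 2023-06-26 (when the cure demand is delivered), so 2023-07-03 through 2023-07-27; done 2023-07-04, which is between those dates.
Step 4: 26 days after 2023-07-04 (when the complaint is served) is 2023-07-30; completed 2023-07-23, before the deadline.
Step 5: the earliest permitted date is 21 days after 2023-07-23 (when a hearing date is requested), i.e. 2023-08-13; done 2023-08-14 — permitted.
Step 6: 38 days after 2023-08-14 (when the proposed findings are lodged) is 2023-09-21; done 2023-08-15 — timely.

None — every step was satisfied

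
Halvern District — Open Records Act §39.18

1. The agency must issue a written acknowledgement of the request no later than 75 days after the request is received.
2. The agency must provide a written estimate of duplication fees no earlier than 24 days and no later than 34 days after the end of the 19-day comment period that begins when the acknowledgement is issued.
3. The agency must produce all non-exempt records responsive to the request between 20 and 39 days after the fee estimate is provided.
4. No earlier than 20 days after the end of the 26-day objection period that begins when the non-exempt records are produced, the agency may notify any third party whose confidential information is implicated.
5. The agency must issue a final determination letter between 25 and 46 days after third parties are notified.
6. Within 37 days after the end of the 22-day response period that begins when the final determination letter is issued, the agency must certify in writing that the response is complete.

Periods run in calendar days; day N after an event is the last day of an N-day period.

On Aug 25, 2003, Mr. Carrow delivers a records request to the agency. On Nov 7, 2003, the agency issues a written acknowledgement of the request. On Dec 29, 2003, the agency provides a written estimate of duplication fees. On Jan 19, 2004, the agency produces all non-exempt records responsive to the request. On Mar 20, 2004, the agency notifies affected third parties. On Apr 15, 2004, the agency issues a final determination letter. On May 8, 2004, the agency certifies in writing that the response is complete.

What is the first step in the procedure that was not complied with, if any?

(1) due by Aug 25, 2003 + 75 days = Nov 8, 2003; completed Nov 7, 2003, before the deadline.
(2) the permitted window runs from Nov 26, 2003 + 24 = Dec 20, 2003 to Nov 26, 2003 + 34 = Dec 30, 2003; done Dec 29, 2003, which is between those dates.
(3) the permitted window runs from Dec 29, 2003 + 20 = Jan 18, 2004 to Dec 29, 2003 + 39 = Feb 6, 2004; done Jan 19, 2004, which is between those dates.
(4) permitted from Feb 14, 2004 + 20 days = Mar 5, 2004 onward; done Mar 20, 2004 — permitted.
(5) the permitted window runs from Mar 20, 2004 + 25 = Apr 14, 2004 to Mar 20, 2004 + 46 = May 5, 2004; Apr 15, 2004 falls inside that range.
(6) due by May 7, 2004 + 37 days = Jun 13, 2004; May 8, 2004 is within that limit.

None — every step was satisfied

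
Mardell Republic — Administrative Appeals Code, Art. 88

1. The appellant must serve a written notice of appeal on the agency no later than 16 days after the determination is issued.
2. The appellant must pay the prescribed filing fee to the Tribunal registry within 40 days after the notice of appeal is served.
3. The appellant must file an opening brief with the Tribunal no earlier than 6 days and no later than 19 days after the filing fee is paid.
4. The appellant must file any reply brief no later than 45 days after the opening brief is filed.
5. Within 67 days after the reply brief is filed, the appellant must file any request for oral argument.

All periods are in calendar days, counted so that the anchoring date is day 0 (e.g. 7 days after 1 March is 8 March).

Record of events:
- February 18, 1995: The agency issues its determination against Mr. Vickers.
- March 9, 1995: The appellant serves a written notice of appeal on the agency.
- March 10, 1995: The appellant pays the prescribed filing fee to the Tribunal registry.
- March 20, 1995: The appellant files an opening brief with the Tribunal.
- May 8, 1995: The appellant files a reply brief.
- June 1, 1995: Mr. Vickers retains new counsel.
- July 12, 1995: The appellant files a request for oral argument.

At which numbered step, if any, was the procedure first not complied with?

Step 1

Step 1: 16 days after February 18, 1995 (when the determination is issued) is March 6, 1995; March 9, 1995 misses that deadline by 3 days.
Later steps need not be reached.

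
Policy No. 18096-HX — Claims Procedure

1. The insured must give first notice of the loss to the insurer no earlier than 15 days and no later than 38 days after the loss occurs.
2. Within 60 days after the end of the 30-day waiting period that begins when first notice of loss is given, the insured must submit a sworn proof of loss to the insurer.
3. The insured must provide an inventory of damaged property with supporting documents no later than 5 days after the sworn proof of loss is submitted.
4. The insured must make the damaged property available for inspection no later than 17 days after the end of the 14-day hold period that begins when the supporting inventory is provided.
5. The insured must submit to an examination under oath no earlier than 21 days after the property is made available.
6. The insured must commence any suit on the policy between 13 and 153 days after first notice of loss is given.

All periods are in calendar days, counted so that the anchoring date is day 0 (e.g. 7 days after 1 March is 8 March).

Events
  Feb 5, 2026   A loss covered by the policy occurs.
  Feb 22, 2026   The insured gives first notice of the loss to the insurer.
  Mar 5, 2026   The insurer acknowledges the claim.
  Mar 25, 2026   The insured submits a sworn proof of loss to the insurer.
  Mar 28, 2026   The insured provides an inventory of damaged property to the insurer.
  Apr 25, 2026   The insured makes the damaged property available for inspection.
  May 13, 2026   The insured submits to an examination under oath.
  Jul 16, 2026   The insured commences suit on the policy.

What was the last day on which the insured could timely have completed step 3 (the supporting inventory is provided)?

Mar 30, 2026

Step 3 runs from Mar 25, 2026, when the sworn proof of loss is submitted. 5 days after Mar 25, 2026 is Mar 30, 2026.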